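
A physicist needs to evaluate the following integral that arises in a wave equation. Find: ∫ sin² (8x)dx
Using identity sin²(u) = (1 - cos(2u))/2:
∫ (1 - cos(16x))/2 dx = x/2 - sin(16x)/32+C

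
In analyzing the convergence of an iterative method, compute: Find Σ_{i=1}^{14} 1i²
=1·n(n+1)(2n+1)/6=1·14·15·29/6=1015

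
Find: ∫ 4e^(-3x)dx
Since d/dx[e^(-3x)]=-3e^(-3x), we get -4/3 e^(-3x)+C

Answer: (-4/3)e^(-3x)+C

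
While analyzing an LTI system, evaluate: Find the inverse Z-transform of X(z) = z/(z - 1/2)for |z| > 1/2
Standard pair: z/(z-a) <-> a^n * u[n] for causal signals
With a = 1/2: x[n] = (1/2)^n * u[n]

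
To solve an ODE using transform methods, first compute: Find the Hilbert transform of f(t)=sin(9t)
The Hilbert transform shifts each frequency component by -pi/2.
H{sin(wt)}=-cos(wt)
With w=9: H{sin(9t)}=-cos(9t)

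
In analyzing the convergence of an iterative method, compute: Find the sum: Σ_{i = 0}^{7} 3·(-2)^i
Geometric series: S=a(1 - r^n)/(1 - r)
a=3, r=-2, n=8
S=3(1-256)/3=-255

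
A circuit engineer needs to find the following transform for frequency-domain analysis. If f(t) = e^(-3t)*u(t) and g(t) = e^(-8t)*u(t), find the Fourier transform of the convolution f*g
By the convolution theorem: F{f*g}=F(omega)*G(omega)
F(omega)=1/(3+j*omega), G(omega)=1/(8+j*omega)
F{f*g}=1/((3+j*omega)(8+j*omega))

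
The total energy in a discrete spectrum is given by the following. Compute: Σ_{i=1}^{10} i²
Using formula: Σ i^2=n(n+1)(2n+1)/6=10·11·21/6=385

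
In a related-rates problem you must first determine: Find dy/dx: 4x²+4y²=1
Differentiate: 8x+8y·(dy/dx)=0
dy/dx=-8x/(8y)=-1·(x/y)

Answer: dy/dx=-1·(x/y)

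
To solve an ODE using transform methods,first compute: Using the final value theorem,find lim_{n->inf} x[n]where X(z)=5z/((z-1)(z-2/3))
Final value theorem: lim x[n]=lim_{z->1} (z-1)*X(z)
(z-1)*X(z)=5z/(z-2/3)
As z->1: 5/(1 - 2/3)=5/(1/3)=15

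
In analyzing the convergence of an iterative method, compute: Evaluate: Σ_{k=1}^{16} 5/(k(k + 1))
Partial fractions: 5/(k(k + 1)) = 5/k - 5/(k + 1)
Telescoping sum: 5(1 - 1/17) = 5·16/17

Answer: 80/17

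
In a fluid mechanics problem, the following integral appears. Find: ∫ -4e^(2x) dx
Since d/dx[e^(2x)] = 2e^(2x), we get -2 e^(2x)+C

Answer: -2e^(2x)+C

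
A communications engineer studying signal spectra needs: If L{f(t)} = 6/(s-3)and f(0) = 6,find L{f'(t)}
L{f'(t)}=s·F(s) - f(0)=6s/(s-3) - 6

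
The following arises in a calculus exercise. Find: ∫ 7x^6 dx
Using power rule: ∫ 7x^6 dx = 7/7 x^7+C = x^7+C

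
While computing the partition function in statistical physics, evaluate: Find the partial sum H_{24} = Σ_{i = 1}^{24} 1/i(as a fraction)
H_24 = 1+1/2+1/3+...+1/24
= 1347822955/356948592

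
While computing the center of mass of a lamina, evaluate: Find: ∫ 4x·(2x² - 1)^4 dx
Let u = 2x² - 1, du = 4x dx
∫ u^4 du = u^5/5 + C

Answer: (2x² - 1)^5/5 + C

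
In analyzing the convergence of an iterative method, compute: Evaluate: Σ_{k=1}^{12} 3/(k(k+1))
Partial fractions: 3/(k(k+1))=3/k - 3/(k+1)
Telescoping sum: 3(1-1/13)=3·12/13

Answer: 36/13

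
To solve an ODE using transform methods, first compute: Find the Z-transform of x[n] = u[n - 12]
Using the time-shift property: Z{u[n-12]} = z^(-12)*z/(z-1)
= z^(-11)/(z-1)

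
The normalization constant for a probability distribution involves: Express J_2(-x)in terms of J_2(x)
For integer n: J_n(-x)=(-1)^n J_n(x)
With n=2: J_2(-x)=(-1)^2 J_2(x)=J_2(x)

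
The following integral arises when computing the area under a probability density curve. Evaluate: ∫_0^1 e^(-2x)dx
Antiderivative: (1/(-2))e^(-2x)
Evaluate: (1/(-2))(e^-2-1)

Answer: (e^-2-1)/(-2)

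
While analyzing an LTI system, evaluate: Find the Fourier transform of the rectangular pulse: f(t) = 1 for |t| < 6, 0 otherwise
F(omega)=integral from -6 to 6 of e^(-j*omega*t) dt
=2*sin(6*omega)/omega=12*sinc(6*omega/pi)

Answer: 2*sin(6*omega)/omega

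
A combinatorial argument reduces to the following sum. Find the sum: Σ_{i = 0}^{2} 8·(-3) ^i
Geometric series: S = a(1 - r^n)/(1 - r)
a = 8, r = -3, n = 3
S = 8(1+27)/4 = 56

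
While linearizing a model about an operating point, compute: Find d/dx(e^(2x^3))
Chain rule: d/dx[e^u]=e^u · u' where u=2x^3
u'=6x^2

Answer: 6x^2·e^(2x^3)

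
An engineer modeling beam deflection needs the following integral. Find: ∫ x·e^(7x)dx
Integration by parts: u=x, dv=e^(7x) dx
du=dx, v=e^(7x)/7
=x·e^(7x)/7 - ∫ e^(7x)/7 dx
=x·e^(7x)/7 - e^(7x)/49+C

Answer: e^(7x)(x/7-1/49)+C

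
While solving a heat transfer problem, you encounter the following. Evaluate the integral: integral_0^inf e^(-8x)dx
integral_0^inf e^(-8x) dx = [-1/8*e^(-8x)]_0^inf
= 0 - (-1/8) = 1/8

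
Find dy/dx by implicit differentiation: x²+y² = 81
Differentiate both sides: 2x + 2y·(dy/dx) = 0
Solve: dy/dx = -2x/(2y) = -x/y

Answer: dy/dx = -x/y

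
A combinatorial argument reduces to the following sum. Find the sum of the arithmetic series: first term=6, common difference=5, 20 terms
Last term: a_n=6 + (20 - 1)·5=101
Sum=n(a_1 + a_n)/2=20(6 + 101)/2=1070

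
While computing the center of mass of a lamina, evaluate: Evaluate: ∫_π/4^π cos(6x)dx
Antiderivative: sin(6x)/6
Evaluate at bounds: [sin(6·π)/6] - [sin(6·π/4)/6]
=((0) - (-1))/6=1/6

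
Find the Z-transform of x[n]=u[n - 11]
Using the time-shift property: Z{u[n-11]} = z^(-11) * z/(z-1)
= z^(-10)/(z-1)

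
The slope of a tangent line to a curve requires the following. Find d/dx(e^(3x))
Chain rule: d/dx[e^u]=e^u · u' where u=3x
u'=3

Answer: 3·e^(3x)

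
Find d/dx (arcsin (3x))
d/dx[arcsin(u)] = u'/√(1-u²), u = 3x, u' = 3

Answer: 3/√(1 - 9x²)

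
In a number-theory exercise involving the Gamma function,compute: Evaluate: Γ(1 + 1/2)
Γ(n+1/2)=(2n)!√π/(4^n·n!)
=2√π/(4·1)=(1/2)·√π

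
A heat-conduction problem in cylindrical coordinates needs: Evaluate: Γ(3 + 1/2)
Γ(n+1/2) = (2n)!√π/(4^n·n!)
= 720√π/(64·6) = (15/8)·√π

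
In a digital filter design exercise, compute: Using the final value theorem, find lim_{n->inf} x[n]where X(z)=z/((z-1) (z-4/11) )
Final value theorem: lim x[n] = lim_{z->1} (z-1)*X(z)
(z-1)*X(z) = z/(z-4/11)
As z->1: 1/(1 - 4/11) = 1/(7/11) = 11/7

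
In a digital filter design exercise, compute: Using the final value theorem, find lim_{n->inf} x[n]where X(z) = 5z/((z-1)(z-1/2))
Final value theorem: lim x[n] = lim_{z->1} (z-1)*X(z)
(z-1)*X(z) = 5z/(z-1/2)
As z->1: 5/(1-1/2) = 5/(1/2) = 10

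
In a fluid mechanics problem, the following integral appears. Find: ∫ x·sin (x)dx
By parts: u = x, dv = sin(x) dx
du = dx, v = -cos(x)
= -x·cos(x) + sin(x) + C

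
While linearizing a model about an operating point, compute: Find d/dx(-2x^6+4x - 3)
Power rule: d/dx(ax^n)=n·a·x^(n-1)
Term by term: -12·x^5 + 4

Answer: -12x^5 + 4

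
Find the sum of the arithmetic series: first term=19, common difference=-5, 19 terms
Last term: a_n=19+(19-1)·-5=-71
Sum=n(a_1+a_n)/2=19(19+(-71))/2=-494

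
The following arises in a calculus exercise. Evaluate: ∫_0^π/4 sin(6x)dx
Antiderivative: -cos(6x)/6
Evaluate at bounds: [-cos(6·π/4)/6] - [-cos(6·0)/6]
= (-(0) + (1))/6 = 1/6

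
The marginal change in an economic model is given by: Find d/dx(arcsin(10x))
d/dx[arcsin(u)] = u'/√(1-u²), u = 10x, u' = 10

Answer: 10/√(1 - 100x²)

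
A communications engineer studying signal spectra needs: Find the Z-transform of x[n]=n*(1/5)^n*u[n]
Using the property Z{n * a^n * u[n]} = az/(z-a)^2
With a = 1/5: X(z) = (1/5)z/(z - 1/5)^2, |z| > 1/5

Answer: (1/5)z/(z - 1/5)^2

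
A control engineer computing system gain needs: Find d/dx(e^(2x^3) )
Chain rule: d/dx[e^u]=e^u · u' where u=2x^3
u'=6x^2

Answer: 6x^2·e^(2x^3)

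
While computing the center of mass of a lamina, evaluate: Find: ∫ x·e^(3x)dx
Integration by parts: u = x, dv = e^(3x) dx
du = dx, v = e^(3x)/3
= x·e^(3x)/3 - ∫ e^(3x)/3 dx
= x·e^(3x)/3 - e^(3x)/9 + C

Answer: e^(3x)(x/3 - 1/9) + C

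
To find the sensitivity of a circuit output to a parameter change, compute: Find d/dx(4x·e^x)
Product rule: (fg)' = f'g+fg'
f = 4x, f' = 4
g = e^x, g' = e^x

Answer: 4·e^x+4x·e^x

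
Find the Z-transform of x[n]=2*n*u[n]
Z{n * u[n]} = z/(z-1)^2
By linearity: Z{2 * n * u[n]} = 2z/(z-1)^2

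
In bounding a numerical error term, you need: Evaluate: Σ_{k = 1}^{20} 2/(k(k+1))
Partial fractions: 2/(k(k+1))=2/k - 2/(k+1)
Telescoping sum: 2(1-1/21)=2·20/21

Answer: 40/21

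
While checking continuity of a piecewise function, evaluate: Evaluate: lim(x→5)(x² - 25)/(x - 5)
Factor: (x² - 25) = (x-5)(x + 5)
Cancel (x-5): lim(x→5) (x + 5) = 10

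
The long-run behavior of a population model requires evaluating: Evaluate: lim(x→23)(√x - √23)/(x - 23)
Multiply by conjugate (√x + √23)/(√x + √23):
= (x - 23)/((x - 23)(√x + √23)) = 1/(√x + √23)
As x → 23: 1/(2√23)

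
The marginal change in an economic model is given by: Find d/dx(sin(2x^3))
Chain rule: d/dx[sin(u)]=cos(u)·u' where u=2x^3
u'=6x^2

Answer: 6x^2·cos(2x^3)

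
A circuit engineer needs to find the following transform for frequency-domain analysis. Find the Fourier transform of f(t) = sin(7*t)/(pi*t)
sin(W*t)/(pi*t)=(W/pi)*sinc(W*t/pi) is the impulse response of the ideal low-pass filter with cutoff W (here W=7).
Its Fourier transform is a rectangular function:
F(omega)=1 for |omega| < 7, 0 otherwise

Answer: rect(omega/14) [i.e., 1 for |omega| < 7, 0 otherwise]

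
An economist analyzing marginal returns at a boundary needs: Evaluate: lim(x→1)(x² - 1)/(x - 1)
Factor: (x² - 1)=(x-1)(x+1)
Cancel (x-1): lim(x→1) (x+1)=2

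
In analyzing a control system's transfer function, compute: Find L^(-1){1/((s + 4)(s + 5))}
Partial fractions: 1/((s+4)(s+5))=A/(s+4)+B/(s+5)
Cover-up: A=1/(s+5)|_{s=-4}=1; B=1/(s+4)|_{s=-5}=-1
L^(-1)=e^(-4t) - e^(-5t)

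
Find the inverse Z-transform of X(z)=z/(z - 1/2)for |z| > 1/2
Standard pair: z/(z-a) <-> a^n * u[n] for causal signals
With a=1/2: x[n]=(1/2)^n * u[n]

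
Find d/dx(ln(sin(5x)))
Chain rule: d/dx[ln(u)]=u'/u where u=sin(5x)
u'=5cos(5x)

Answer: (5cos(5x))/(sin(5x))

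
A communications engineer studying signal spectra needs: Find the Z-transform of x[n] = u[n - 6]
Using the time-shift property: Z{u[n-6]} = z^(-6)*z/(z-1)
= z^(-5)/(z-1)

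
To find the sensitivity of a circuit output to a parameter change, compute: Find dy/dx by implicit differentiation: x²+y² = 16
Differentiate both sides: 2x+2y·(dy/dx)=0
Solve: dy/dx=-2x/(2y)=-x/y

Answer: dy/dx=-x/y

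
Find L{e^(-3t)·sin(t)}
First shifting: L{e^(at)f(t)} = F(s-a)
L{sin(t)} = 1/(s² + 1)
Shift: 1/((s + 3)² + 1)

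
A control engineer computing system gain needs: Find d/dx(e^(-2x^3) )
Chain rule: d/dx[e^u] = e^u · u' where u = -2x^3
u' = -6x^2

Answer: -6x^2·e^(-2x^3)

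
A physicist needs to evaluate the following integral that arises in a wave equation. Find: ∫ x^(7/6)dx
Power rule: ∫ x^(7/6) dx=x^(13/6)/(13/6)+C

Answer: (6/13)·x^(13/6)+C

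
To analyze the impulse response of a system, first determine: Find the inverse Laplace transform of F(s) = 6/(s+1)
L^(-1){6/(s-a)} = c·e^(at)
Here a = -1, c = 6

Answer: 6e^(-t)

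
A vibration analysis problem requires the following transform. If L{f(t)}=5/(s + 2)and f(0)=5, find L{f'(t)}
L{f'(t)}=s·F(s) - f(0)=5s/(s+2)-5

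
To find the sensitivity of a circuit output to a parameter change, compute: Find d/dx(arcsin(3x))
d/dx[arcsin(u)] = u'/√(1-u²), u = 3x, u' = 3

Answer: 3/√(1 - 9x²)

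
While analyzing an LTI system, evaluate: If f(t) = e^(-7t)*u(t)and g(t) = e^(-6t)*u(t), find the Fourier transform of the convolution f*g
By the convolution theorem: F{f * g}=F(omega) * G(omega)
F(omega)=1/(7+j * omega), G(omega)=1/(6+j * omega)
F{f * g}=1/((7+j * omega)(6+j * omega))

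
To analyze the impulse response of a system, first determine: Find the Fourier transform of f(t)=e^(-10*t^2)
The Fourier transform of a Gaussian e^(-a * t^2) is sqrt(pi/a) * e^(-omega^2/(4a)).
With a=10: F(omega)=sqrt(pi/10) * e^(-omega^2/40)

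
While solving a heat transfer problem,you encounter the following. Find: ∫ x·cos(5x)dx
By parts: u=x, dv=cos(5x) dx
du=dx, v=sin(5x)/5
=x·sin(5x)/5+cos(5x)/5²+C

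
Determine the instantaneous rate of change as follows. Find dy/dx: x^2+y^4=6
Differentiate: 2x+4y^3·(dy/dx) = 0
dy/dx = -2x/(4y^3)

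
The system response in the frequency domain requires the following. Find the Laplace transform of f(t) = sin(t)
L{sin(wt)}=w/(s² + w²)
L{sin(t)}=1/(s² + 1)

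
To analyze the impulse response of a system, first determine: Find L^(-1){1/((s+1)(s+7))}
Partial fractions: 1/((s+1)(s+7))=A/(s+1)+B/(s+7)
Cover-up: A=1/(s+7)|_{s=-1}=1/6; B=1/(s+1)|_{s=-7}=-1/6
L^(-1)=(1/6)e^(-t) - (1/6)e^(-7t)

Answer: (1/6)(e^(-t) - e^(-7t))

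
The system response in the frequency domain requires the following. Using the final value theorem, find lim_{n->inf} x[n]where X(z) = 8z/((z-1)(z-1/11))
Final value theorem: lim x[n] = lim_{z->1} (z-1)*X(z)
(z-1)*X(z) = 8z/(z-1/11)
As z->1: 8/(1-1/11) = 8/(10/11) = 44/5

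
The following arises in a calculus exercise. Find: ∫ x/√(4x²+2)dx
Let u = 4x²+2, du = 8x dx
∫ (1/8)·u^(-1/2) du = √u/4+C

Answer: √(4x²+2)/4+C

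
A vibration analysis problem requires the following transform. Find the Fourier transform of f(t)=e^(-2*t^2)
The Fourier transform of a Gaussian e^(-a * t^2) is sqrt(pi/a) * e^(-omega^2/(4a)).
With a=2: F(omega)=sqrt(pi/2) * e^(-omega^2/8)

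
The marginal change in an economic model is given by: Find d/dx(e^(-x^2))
Chain rule: d/dx[e^u]=e^u · u' where u=-x^2
u'=-2x

Answer: -2x·e^(-x^2)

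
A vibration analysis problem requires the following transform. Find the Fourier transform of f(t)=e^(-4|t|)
Using the standard pair: F{e^(-a|t|)}=2a/(a^2+omega^2)
With a=4: F(omega)=8/(16+omega^2)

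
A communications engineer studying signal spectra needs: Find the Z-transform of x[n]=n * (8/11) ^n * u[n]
Using the property Z{n*a^n*u[n]}=az/(z-a)^2
With a=8/11: X(z)=(8/11)z/(z - 8/11)^2, |z| > 8/11

Answer: (8/11)z/(z - 8/11)^2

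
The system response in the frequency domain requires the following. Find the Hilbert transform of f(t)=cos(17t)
The Hilbert transform shifts each frequency component by -pi/2.
H{cos(wt)} = sin(wt)
With w = 17: H{cos(17t)} = sin(17t)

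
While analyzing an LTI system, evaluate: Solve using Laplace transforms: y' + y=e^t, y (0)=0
Take L: sY - 0+Y = 1/(s-1)
Y(s+1) = 1/(s-1)+0
Y = 1/((s-1)(s+1))+0/(s+1)
Partial fractions: 1/((s-1)(s+1)) = (1/2)/(s-1) - (1/2)/(s+1)
So Y = (1/2)/(s-1) - (1/2)/(s+1)
Inverse Laplace transform (L^(-1){1/(s-1)} = e^t, L^(-1){1/(s+1)} = e^(-t)):

Answer: y(t) = (1/2)·e^t - (1/2)·e^(-t)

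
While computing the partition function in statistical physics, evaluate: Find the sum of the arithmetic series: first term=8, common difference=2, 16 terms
Last term: a_n = 8+(16-1)·2 = 38
Sum = n(a_1+a_n)/2 = 16(8+38)/2 = 368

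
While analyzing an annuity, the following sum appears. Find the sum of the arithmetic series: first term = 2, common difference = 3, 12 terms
Last term: a_n = 2 + (12 - 1)·3 = 35
Sum = n(a_1 + a_n)/2 = 12(2 + 35)/2 = 222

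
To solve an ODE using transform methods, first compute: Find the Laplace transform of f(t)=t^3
L{t^n}=n!/s^(n + 1)
L{t^3}=3!/s^4=6/s^4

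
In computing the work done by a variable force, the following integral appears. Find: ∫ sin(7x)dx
Using substitution u = 7x: ∫ sin(u) du/7 = -cos(u)/7 + C

Answer: (-1/7)cos(7x) + C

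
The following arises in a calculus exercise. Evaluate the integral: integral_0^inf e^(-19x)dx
integral_0^inf e^(-19x) dx=[-1/19*e^(-19x)]_0^inf
=0 - (-1/19)=1/19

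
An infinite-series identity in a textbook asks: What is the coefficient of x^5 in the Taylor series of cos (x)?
cos(x) has only even powers. Coefficient of x^5=0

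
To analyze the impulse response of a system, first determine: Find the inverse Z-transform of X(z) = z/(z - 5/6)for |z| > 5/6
Standard pair: z/(z-a) <-> a^n * u[n] for causal signals
With a = 5/6: x[n] = (5/6)^n * u[n]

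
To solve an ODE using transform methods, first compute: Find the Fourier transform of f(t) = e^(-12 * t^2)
The Fourier transform of a Gaussian e^(-a*t^2) is sqrt(pi/a)*e^(-omega^2/(4a)).
With a = 12: F(omega) = sqrt(pi/12)*e^(-omega^2/48)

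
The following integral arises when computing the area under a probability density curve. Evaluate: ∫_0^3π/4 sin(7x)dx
Antiderivative: -cos(7x)/7
Evaluate at bounds: [-cos(7·3π/4)/7] - [-cos(7·0)/7]
=(-(-√2/2)+(1))/7=1/7+√2/14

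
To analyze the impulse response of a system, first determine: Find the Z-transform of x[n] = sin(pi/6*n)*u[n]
Z{sin(w0 * n) * u[n]}=z * sin(w0)/(z^2 - 2z * cos(w0) + 1)
With w0=pi/6: X(z)=z * sin(pi/6)/(z^2 - 2z * cos(pi/6) + 1)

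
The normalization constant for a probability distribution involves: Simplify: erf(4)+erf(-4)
erf is odd: erf(-4) = -erf(4)
erf(4) + erf(-4) = erf(4) - erf(4) = 0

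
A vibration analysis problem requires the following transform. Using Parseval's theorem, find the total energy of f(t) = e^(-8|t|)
Parseval's theorem: E=integral |f(t)|^2 dt=(1/2pi) integral |F(omega)|^2 domega
E=integral_{-inf}^{inf} e^(-16|t|) dt=2 * integral_0^inf e^(-16t) dt=2/(2 * 8)=1/8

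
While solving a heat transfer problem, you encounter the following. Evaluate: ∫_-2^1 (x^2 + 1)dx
Step 1: Find antiderivative F(x)=(1/3)x^3+x
Step 2: F(1) - F(-2)=4/3 - (-14/3)=6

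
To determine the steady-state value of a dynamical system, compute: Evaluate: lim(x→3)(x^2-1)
Polynomial is continuous, so substitute x=3:
1·3^2-1=8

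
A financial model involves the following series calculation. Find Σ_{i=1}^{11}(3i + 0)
= 3·Σ i+0·11 = 3·66+0 = 198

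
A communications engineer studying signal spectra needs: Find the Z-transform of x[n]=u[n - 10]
Using the time-shift property: Z{u[n-10]}=z^(-10) * z/(z-1)
=z^(-9)/(z-1)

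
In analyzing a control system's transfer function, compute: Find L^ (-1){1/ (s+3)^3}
L^(-1){1/(s-a)^n}=t^(n-1)·e^(at)/(n-1)!
Here a=-3, n=3: t^2·e^(-3t)/2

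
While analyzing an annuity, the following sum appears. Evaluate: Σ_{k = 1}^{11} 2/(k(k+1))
Partial fractions: 2/(k(k + 1)) = 2/k - 2/(k + 1)
Telescoping sum: 2(1 - 1/12) = 2·11/12

Answer: 11/6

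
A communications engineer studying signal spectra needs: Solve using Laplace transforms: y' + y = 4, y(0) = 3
Take L of both sides: sY(s) - 3 + Y(s) = 4/s
Y(s)(s + 1) = 4/s + 3
Y(s) = 4/(s(s + 1)) + 3/(s + 1)
Partial fractions: 4/(s(s + 1)) = 4/s - 4/(s + 1)
So Y(s) = 4/s - 1/(s + 1)
Inverse transform (L^(-1){1/s} = 1, L^(-1){1/(s + 1)} = e^(-t)):

Answer: y(t) = 4 - e^(-t)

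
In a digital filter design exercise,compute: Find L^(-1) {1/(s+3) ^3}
L^(-1){1/(s-a)^n}=t^(n-1)·e^(at)/(n-1)!
Here a=-3, n=3: t^2·e^(-3t)/2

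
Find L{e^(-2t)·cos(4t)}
First shifting: L{e^(at)f(t)}=F(s-a)
L{cos(4t)}=s/(s²+16)
Shift: (s+2)/((s+2)²+16)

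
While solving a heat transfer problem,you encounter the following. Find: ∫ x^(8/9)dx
Power rule: ∫ x^(8/9) dx = x^(17/9)/(17/9) + C

Answer: (9/17)·x^(17/9) + C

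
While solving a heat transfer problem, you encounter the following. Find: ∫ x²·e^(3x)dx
Integration by parts twice:
First: u = x², dv = e^(3x) dx => x²e^(3x)/3 - (2/3)∫ xe^(3x) dx
Second (∫ xe^(3x) dx): xe^(3x)/3 - e^(3x)/9
Combining: e^(3x)(x²/3-2x/9+2/27)+C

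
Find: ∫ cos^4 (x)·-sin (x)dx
Let u=cos(x), du=-sin(x) dx
∫ u^4 du=u^5/5 + C

Answer: cos^5(x)/5 + C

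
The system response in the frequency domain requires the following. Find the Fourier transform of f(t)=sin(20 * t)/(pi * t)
sin(W*t)/(pi*t)=(W/pi)*sinc(W*t/pi) is the impulse response of the ideal low-pass filter with cutoff W (here W=20).
Its Fourier transform is a rectangular function:
F(omega)=1 for |omega| < 20, 0 otherwise

Answer: rect(omega/40) [i.e., 1 for |omega| < 20, 0 otherwise]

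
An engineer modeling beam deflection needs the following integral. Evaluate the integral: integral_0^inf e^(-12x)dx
integral_0^inf e^(-12x) dx = [-1/12 * e^(-12x)]_0^inf
= 0 - (-1/12) = 1/12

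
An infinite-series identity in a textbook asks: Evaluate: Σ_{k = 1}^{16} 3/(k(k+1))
Partial fractions: 3/(k(k+1))=3/k - 3/(k+1)
Telescoping sum: 3(1-1/17)=3·16/17

Answer: 48/17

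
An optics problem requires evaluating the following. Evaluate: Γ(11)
Γ(n) = (n-1)! for positive integers
Γ(11) = 10! = 3628800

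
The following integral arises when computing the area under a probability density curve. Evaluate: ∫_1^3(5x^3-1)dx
Step 1: Find antiderivative F(x)=(5/4)x^4 - x
Step 2: F(3) - F(1)=393/4 - (1/4)=98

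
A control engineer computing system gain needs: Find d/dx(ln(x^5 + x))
Chain rule: d/dx[ln(u)]=u'/u where u=x^5+x
u'=5x^4+1

Answer: (5x^4+1)/(x^5+x)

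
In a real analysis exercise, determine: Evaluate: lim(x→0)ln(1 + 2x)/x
L'Hôpital (0/0): lim 2/(1+2x) / 1 = 2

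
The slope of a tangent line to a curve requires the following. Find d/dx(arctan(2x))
d/dx[arctan(u)] = u'/(1 + u²), u = 2x, u' = 2

Answer: 2/(1 + 4x²)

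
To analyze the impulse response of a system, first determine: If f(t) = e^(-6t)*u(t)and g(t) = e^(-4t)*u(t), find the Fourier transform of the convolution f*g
By the convolution theorem: F{f * g}=F(omega) * G(omega)
F(omega)=1/(6+j * omega), G(omega)=1/(4+j * omega)
F{f * g}=1/((6+j * omega)(4+j * omega))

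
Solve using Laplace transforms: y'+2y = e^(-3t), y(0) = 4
Take L: sY - 4 + 2Y=1/(s + 3)
Y(s + 2)=1/(s + 3) + 4
Y=1/((s + 3)(s + 2)) + 4/(s + 2)
Partial fractions: 1/((s + 3)(s + 2))=-1/(s + 3) + 1/(s + 2)
So Y=-1/(s + 3) + 5/(s + 2)
Inverse Laplace transform (L^(-1){1/(s + 3)}=e^(-3t), L^(-1){1/(s + 2)}=e^(-2t)):

Answer: y(t)=-1·e^(-3t) + 5·e^(-2t)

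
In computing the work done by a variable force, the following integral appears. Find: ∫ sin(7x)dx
Using substitution u = 7x: ∫ sin(u) du/7 = -cos(u)/7+C

Answer: (-1/7)cos(7x)+C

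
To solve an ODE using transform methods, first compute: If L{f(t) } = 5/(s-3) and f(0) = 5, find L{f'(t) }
L{f'(t)} = s·F(s) - f(0) = 5s/(s-3) - 5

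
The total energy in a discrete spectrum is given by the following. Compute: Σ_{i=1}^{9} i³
Using formula: Σ i^3=[n(n+1)/2]²=[9·10/2]²=2025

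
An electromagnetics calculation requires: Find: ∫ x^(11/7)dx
Power rule: ∫ x^(11/7) dx=x^(18/7)/(18/7)+C

Answer: (7/18)·x^(18/7)+C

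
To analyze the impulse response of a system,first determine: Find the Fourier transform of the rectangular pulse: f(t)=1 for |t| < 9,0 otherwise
F(omega)=integral from -9 to 9 of e^(-j * omega * t) dt
=2 * sin(9 * omega)/omega=18 * sinc(9 * omega/pi)

Answer: 2 * sin(9 * omega)/omega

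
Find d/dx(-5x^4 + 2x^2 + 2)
Power rule: d/dx(ax^n)=n·a·x^(n-1)
Term by term: -20·x^3 + 4·x

Answer: -20x^3 + 4x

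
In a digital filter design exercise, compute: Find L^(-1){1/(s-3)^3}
L^(-1){1/(s-a)^n}=t^(n-1)·e^(at)/(n-1)!
Here a=3, n=3: t^2·e^(3t)/2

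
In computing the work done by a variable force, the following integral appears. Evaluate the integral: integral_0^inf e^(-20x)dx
integral_0^inf e^(-20x) dx = [-1/20*e^(-20x)]_0^inf
= 0 - (-1/20) = 1/20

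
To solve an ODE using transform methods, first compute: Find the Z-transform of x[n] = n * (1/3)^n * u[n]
Using the property Z{n*a^n*u[n]}=az/(z-a)^2
With a=1/3: X(z)=(1/3)z/(z - 1/3)^2, |z| > 1/3

Answer: (1/3)z/(z - 1/3)^2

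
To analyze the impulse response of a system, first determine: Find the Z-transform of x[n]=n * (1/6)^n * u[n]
Using the property Z{n * a^n * u[n]}=az/(z-a)^2
With a=1/6: X(z)=(1/6)z/(z - 1/6)^2, |z| > 1/6

Answer: (1/6)z/(z - 1/6)^2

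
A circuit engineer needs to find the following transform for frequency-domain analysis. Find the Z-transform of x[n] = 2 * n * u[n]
Z{n*u[n]}=z/(z-1)^2
By linearity: Z{2*n*u[n]}=2z/(z-1)^2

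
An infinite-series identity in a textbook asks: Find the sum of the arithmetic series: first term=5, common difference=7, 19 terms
Last term: a_n=5+(19-1)·7=131
Sum=n(a_1+a_n)/2=19(5+131)/2=1292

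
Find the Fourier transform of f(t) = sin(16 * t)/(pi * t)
sin(W*t)/(pi*t) = (W/pi)*sinc(W*t/pi) is the impulse response of the ideal low-pass filter with cutoff W (here W = 16).
Its Fourier transform is a rectangular function:
F(omega) = 1 for |omega| < 16, 0 otherwise

Answer: rect(omega/32) [i.e., 1 for |omega| < 16, 0 otherwise]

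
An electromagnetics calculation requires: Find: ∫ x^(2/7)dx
Power rule: ∫ x^(2/7) dx = x^(9/7)/(9/7)+C

Answer: (7/9)·x^(9/7)+C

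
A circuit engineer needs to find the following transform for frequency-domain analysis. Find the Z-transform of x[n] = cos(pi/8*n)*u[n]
Z{cos(w0 * n) * u[n]}=z(z - cos(w0))/(z^2 - 2z * cos(w0) + 1)
With w0=pi/8: X(z)=z(z - cos(pi/8))/(z^2 - 2z * cos(pi/8) + 1)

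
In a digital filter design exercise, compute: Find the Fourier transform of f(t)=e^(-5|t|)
Using the standard pair: F{e^(-a|t|)} = 2a/(a^2+omega^2)
With a = 5: F(omega) = 10/(25+omega^2)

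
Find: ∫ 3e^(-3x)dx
Since d/dx[e^(-3x)]=-3e^(-3x), we get -1 e^(-3x)+C

Answer: -e^(-3x)+C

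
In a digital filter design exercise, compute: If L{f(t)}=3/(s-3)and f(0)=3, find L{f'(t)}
L{f'(t)}=s·F(s) - f(0)=3s/(s-3) - 3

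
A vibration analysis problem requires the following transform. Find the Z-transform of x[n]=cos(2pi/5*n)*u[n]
Z{cos(w0 * n) * u[n]}=z(z - cos(w0))/(z^2-2z * cos(w0)+1)
With w0=2pi/5: X(z)=z(z - cos(2pi/5))/(z^2-2z * cos(2pi/5)+1)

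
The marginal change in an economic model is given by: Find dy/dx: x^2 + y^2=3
Differentiate: 2x+2y·(dy/dx)=0
dy/dx=-2x/(2y)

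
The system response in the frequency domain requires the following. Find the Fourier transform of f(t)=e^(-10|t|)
Using the standard pair: F{e^(-a|t|)} = 2a/(a^2+omega^2)
With a = 10: F(omega) = 20/(100+omega^2)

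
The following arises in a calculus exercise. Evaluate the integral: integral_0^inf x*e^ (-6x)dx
This is a Gamma integral. Substitute u = 6x (du = 6 dx):
integral_0^inf x*e^(-6x) dx = (1/6^2) integral_0^inf u^1*e^(-u) du
= Gamma(2)/6^2 = 1!/6^2 = 1/36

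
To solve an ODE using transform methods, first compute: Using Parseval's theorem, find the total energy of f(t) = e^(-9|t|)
Parseval's theorem: E=integral |f(t)|^2 dt=(1/2pi) integral |F(omega)|^2 domega
E=integral_{-inf}^{inf} e^(-18|t|) dt=2 * integral_0^inf e^(-18t) dt=2/(2 * 9)=1/9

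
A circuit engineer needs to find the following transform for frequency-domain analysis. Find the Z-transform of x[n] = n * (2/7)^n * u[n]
Using the property Z{n * a^n * u[n]} = az/(z-a)^2
With a = 2/7: X(z) = (2/7)z/(z - 2/7)^2, |z| > 2/7

Answer: (2/7)z/(z - 2/7)^2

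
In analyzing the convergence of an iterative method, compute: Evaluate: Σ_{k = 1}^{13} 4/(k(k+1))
Partial fractions: 4/(k(k+1)) = 4/k - 4/(k+1)
Telescoping sum: 4(1-1/14) = 4·13/14

Answer: 26/7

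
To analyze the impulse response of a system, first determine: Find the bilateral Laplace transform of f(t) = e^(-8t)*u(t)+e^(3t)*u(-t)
For e^(-8t) * u(t): L = 1/(s+8), Re(s) > -8
For e^(3t) * u(-t): L = -1/(s-3), Re(s) < 3
Combined: F(s) = 1/(s+8)-1/(s-3), -8 < Re(s) < 3

Answer: 1/(s+8)-1/(s-3), ROC: -8 < Re(s) < 3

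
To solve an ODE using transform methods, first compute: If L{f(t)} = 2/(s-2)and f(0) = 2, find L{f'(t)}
L{f'(t)}=s·F(s) - f(0)=2s/(s-2)-2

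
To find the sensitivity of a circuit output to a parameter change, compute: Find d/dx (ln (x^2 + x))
Chain rule: d/dx[ln(u)]=u'/u where u=x^2+x
u'=2x+1

Answer: (2x+1)/(x^2+x)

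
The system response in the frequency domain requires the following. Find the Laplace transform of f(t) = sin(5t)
L{sin(wt)}=w/(s² + w²)
L{sin(5t)}=5/(s² + 25)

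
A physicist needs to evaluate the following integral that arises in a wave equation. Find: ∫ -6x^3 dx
Using power rule: ∫ -6x^3 dx = -6/4 x^4 + C = (-3/2)x^4 + C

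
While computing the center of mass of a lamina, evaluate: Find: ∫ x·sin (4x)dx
By parts: u=x, dv=sin(4x) dx
du=dx, v=-cos(4x)/4
=-x·cos(4x)/4+sin(4x)/4²+C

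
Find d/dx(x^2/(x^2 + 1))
Quotient rule: (f/g)'=(f'g - fg')/g²
f=x^2, f'=2x
g=x^2 + 1, g'=2x

Answer: (2x·(x^2 + 1) - 2x^3)/(x^2 + 1)²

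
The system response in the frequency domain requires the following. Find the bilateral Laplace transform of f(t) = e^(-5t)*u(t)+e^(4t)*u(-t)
For e^(-5t)*u(t): L = 1/(s + 5), Re(s) > -5
For e^(4t)*u(-t): L = -1/(s-4), Re(s) < 4
Combined: F(s) = 1/(s + 5) - 1/(s-4), -5 < Re(s) < 4

Answer: 1/(s + 5) - 1/(s-4), ROC: -5 < Re(s) < 4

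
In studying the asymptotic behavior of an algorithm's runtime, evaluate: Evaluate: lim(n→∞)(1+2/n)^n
This is the definition of e^2: lim(1+2/n)^n = e^2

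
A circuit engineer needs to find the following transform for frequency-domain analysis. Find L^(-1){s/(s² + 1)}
L^(-1){s/(s² + w²)}=cos(wt)
Here w=1

Answer: cos(t)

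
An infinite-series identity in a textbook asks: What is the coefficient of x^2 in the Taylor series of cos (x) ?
cos(x) = Σ (-1)^k x^(2k)/(2k)!
For x^2: (-1)^1/2! = -1/2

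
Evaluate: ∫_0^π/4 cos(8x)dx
Antiderivative: sin(8x)/8
Evaluate at bounds: [sin(8·π/4)/8] - [sin(8·0)/8]
=((0) - (0))/8=0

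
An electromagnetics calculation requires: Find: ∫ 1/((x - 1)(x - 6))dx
Partial fractions: 1/((x-1)(x-6)) = A/(x-1) + B/(x-6)
A = -1/5, B = 1/5
∫ [-1/5· 1/(x-1) + 1/5· 1/(x-6)] dx
= (1/5)[ln|x-6| - ln|x-1|] + C

Answer: (1/5)·ln|(x-6)/(x-1)| + C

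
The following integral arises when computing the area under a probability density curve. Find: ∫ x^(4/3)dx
Power rule: ∫ x^(4/3) dx=x^(7/3)/(7/3) + C

Answer: (3/7)·x^(7/3) + C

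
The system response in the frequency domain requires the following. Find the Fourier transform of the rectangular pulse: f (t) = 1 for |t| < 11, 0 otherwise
F(omega)=integral from -11 to 11 of e^(-j*omega*t) dt
=2*sin(11*omega)/omega=22*sinc(11*omega/pi)

Answer: 2*sin(11*omega)/omega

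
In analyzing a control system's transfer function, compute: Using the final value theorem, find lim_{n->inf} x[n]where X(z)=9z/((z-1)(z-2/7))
Final value theorem: lim x[n]=lim_{z->1} (z-1) * X(z)
(z-1) * X(z)=9z/(z-2/7)
As z->1: 9/(1 - 2/7)=9/(5/7)=63/5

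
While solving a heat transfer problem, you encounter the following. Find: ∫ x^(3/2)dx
Power rule: ∫ x^(3/2) dx=x^(5/2)/(5/2)+C

Answer: (2/5)·x^(5/2)+C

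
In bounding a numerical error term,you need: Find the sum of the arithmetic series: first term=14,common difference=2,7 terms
Last term: a_n=14 + (7 - 1)·2=26
Sum=n(a_1 + a_n)/2=7(14 + 26)/2=140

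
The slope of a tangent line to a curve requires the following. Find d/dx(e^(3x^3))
Chain rule: d/dx[e^u] = e^u · u' where u = 3x^3
u' = 9x^2

Answer: 9x^2·e^(3x^3)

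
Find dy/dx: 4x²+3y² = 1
Differentiate: 8x + 6y·(dy/dx) = 0
dy/dx = -8x/(6y) = -(4/3)·(x/y)

Answer: dy/dx = -(4/3)·(x/y)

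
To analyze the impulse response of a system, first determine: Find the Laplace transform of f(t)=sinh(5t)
L{sinh(at)}=a/(s²-a²)
L{sinh(5t)}=5/(s²-25)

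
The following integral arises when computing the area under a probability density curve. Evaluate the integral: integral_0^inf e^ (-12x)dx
integral_0^inf e^(-12x) dx = [-1/12 * e^(-12x)]_0^inf
= 0 - (-1/12) = 1/12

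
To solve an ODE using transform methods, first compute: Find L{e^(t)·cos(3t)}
First shifting: L{e^(at)f(t)} = F(s-a)
L{cos(3t)} = s/(s²+9)
Shift: (s-1)/((s-1)²+9)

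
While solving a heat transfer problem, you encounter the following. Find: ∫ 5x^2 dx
Using power rule: ∫ 5x^2 dx=5/3 x^3 + C=(5/3)x^3 + C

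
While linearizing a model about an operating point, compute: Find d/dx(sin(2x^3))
Chain rule: d/dx[sin(u)]=cos(u)·u' where u=2x^3
u'=6x^2

Answer: 6x^2·cos(2x^3)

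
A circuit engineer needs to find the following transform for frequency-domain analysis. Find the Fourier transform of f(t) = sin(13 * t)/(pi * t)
sin(W * t)/(pi * t) = (W/pi) * sinc(W * t/pi) is the impulse response of the ideal low-pass filter with cutoff W (here W = 13).
Its Fourier transform is a rectangular function:
F(omega) = 1 for |omega| < 13, 0 otherwise

Answer: rect(omega/26) [i.e., 1 for |omega| < 13, 0 otherwise]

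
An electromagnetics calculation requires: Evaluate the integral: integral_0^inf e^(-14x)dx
integral_0^inf e^(-14x) dx=[-1/14*e^(-14x)]_0^inf
=0 - (-1/14)=1/14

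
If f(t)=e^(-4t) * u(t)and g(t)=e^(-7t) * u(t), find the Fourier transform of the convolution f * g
By the convolution theorem: F{f*g} = F(omega)*G(omega)
F(omega) = 1/(4+j*omega), G(omega) = 1/(7+j*omega)
F{f*g} = 1/((4+j*omega)(7+j*omega))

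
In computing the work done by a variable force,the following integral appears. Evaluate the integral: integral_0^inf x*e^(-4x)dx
This is a Gamma integral. Substitute u=4x (du=4 dx):
integral_0^inf x*e^(-4x) dx=(1/4^2) integral_0^inf u^1*e^(-u) du
=Gamma(2)/4^2=1!/4^2=1/16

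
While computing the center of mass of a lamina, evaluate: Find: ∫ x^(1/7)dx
Power rule: ∫ x^(1/7) dx=x^(8/7)/(8/7) + C

Answer: (7/8)·x^(8/7) + C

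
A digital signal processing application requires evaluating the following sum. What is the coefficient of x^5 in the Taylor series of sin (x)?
sin(x) = Σ (-1)^k x^(2k+1)/(2k+1)!
For x^5: (-1)^2/5! = 1/120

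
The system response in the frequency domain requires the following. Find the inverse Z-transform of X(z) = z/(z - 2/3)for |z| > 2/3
Standard pair: z/(z-a) <-> a^n*u[n] for causal signals
With a = 2/3: x[n] = (2/3)^n*u[n]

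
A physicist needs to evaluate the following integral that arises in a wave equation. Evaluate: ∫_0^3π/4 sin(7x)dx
Antiderivative: -cos(7x)/7
Evaluate at bounds: [-cos(7·3π/4)/7] - [-cos(7·0)/7]
= (-(-√2/2) + (1))/7 = 1/7 + √2/14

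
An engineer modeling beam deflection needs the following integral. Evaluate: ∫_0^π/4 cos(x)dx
Antiderivative: sin(x)
Evaluate at bounds: [sin(1·π/4)/1] - [sin(1·0)/1]
=((√2/2) - (0))/1=√2/2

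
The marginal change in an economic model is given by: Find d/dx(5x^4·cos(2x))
Product rule: (fg)'=f'g + fg'
f=5x^4, f'=20x^3
g=cos(2x), g'=-2·sin(2x)

Answer: 20x^3·cos(2x) - 10x^4·sin(2x)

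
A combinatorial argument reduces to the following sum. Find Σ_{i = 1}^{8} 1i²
= 1·n(n+1)(2n+1)/6 = 1·8·9·17/6 = 204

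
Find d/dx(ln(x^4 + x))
Chain rule: d/dx[ln(u)] = u'/u where u = x^4 + x
u' = 4x^3 + 1

Answer: (4x^3 + 1)/(x^4 + x)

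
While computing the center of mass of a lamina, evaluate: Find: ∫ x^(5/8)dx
Power rule: ∫ x^(5/8) dx=x^(13/8)/(13/8)+C

Answer: (8/13)·x^(13/8)+C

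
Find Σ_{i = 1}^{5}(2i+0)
= 2·Σ i + 0·5 = 2·15 + 0 = 30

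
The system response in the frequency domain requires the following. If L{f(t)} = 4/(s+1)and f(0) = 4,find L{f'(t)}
L{f'(t)} = s·F(s) - f(0) = 4s/(s + 1) - 4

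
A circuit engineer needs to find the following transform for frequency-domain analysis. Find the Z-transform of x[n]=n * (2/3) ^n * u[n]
Using the property Z{n * a^n * u[n]}=az/(z-a)^2
With a=2/3: X(z)=(2/3)z/(z - 2/3)^2, |z| > 2/3

Answer: (2/3)z/(z - 2/3)^2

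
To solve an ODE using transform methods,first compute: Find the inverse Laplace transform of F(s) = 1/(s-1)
L^(-1){1/(s-a)}=c·e^(at)
Here a=1, c=1

Answer: e^(t)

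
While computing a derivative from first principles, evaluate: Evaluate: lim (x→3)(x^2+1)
Polynomial is continuous, so substitute x=3:
1·3^2+1=10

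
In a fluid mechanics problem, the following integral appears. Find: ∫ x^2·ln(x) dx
By parts: u=ln(x), dv=x^2 dx
du=1/x dx, v=x^3/3
=x^3·ln(x)/3 - ∫ x^2/3 dx
=x^3·ln(x)/3 - x^3/9 + C

Answer: x^3(ln(x)/3 - 1/9) + C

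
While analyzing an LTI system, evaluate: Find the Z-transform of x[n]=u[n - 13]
Using the time-shift property: Z{u[n-13]}=z^(-13) * z/(z-1)
=z^(-12)/(z-1)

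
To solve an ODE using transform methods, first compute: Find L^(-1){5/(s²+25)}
L^(-1){w/(s²+w²)}=sin(wt)
Here w=5

Answer: sin(5t)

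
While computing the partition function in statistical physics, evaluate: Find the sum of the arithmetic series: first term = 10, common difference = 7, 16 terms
Last term: a_n = 10 + (16 - 1)·7 = 115
Sum = n(a_1 + a_n)/2 = 16(10 + 115)/2 = 1000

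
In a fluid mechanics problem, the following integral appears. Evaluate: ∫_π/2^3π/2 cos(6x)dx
Antiderivative: sin(6x)/6
Evaluate at bounds: [sin(6·3π/2)/6] - [sin(6·π/2)/6]
=((0) - (0))/6=0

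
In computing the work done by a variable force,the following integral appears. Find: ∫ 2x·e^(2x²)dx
Let u = 2x², du = 4x dx
∫ (1/2)e^u du = e^u/2 + C

Answer: e^(2x²)/2 + C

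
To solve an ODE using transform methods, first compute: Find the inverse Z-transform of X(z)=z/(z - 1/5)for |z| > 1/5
Standard pair: z/(z-a) <-> a^n * u[n] for causal signals
With a = 1/5: x[n] = (1/5)^n * u[n]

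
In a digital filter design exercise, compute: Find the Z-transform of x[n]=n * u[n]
Standard pair: Z{n * u[n]}=z/(z-1)^2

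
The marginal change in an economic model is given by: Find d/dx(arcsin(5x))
d/dx[arcsin(u)] = u'/√(1-u²), u = 5x, u' = 5

Answer: 5/√(1-25x²)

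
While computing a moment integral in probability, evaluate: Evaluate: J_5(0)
J_n(0)=0 for all n > 0 (Bessel function of first kind)
J_5(0)=0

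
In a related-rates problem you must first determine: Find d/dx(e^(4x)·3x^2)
Product rule: (fg)' = f'g+fg'
f = e^(4x), f' = 4·e^(4x)
g = 3x^2, g' = 6x

Answer: 12·e^(4x)·x^2+6·e^(4x)·x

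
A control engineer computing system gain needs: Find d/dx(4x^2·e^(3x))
Product rule: (fg)' = f'g + fg'
f = 4x^2, f' = 8x
g = e^(3x), g' = 3·e^(3x)

Answer: 8x·e^(3x) + 12x^2·e^(3x)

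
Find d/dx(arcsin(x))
d/dx[arcsin(u)]=u'/√(1-u²), u=x, u'=1

Answer: 1/√(1-x²)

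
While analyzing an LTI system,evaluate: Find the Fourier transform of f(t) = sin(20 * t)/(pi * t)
sin(W*t)/(pi*t) = (W/pi)*sinc(W*t/pi) is the impulse response of the ideal low-pass filter with cutoff W (here W = 20).
Its Fourier transform is a rectangular function:
F(omega) = 1 for |omega| < 20, 0 otherwise

Answer: rect(omega/40) [i.e., 1 for |omega| < 20, 0 otherwise]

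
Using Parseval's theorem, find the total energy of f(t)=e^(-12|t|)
Parseval's theorem: E=integral |f(t)|^2 dt=(1/2pi) integral |F(omega)|^2 domega
E=integral_{-inf}^{inf} e^(-24|t|) dt=2 * integral_0^inf e^(-24t) dt=2/(2 * 12)=1/12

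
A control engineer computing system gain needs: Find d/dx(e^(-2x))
Chain rule: d/dx[e^u] = e^u · u' where u = -2x
u' = -2

Answer: -2·e^(-2x)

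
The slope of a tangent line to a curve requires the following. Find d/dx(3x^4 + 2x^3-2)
Power rule: d/dx(ax^n)=n·a·x^(n-1)
Term by term: 12·x^3 + 6·x^2

Answer: 12x^3 + 6x^2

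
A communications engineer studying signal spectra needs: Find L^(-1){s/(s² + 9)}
L^(-1){s/(s²+w²)} = cos(wt)
Here w = 3

Answer: cos(3t)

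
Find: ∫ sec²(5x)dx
Since d/dx[tan(5x)]=5sec²(5x), integral=tan(5x)/5+C

Answer: (1/5)tan(5x)+C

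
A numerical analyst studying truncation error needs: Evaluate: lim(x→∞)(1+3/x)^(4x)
Rewrite as [(1+3/x)^x]^4.
lim(1+3/x)^x = e^3, so limit = (e^3)^4 = e^12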